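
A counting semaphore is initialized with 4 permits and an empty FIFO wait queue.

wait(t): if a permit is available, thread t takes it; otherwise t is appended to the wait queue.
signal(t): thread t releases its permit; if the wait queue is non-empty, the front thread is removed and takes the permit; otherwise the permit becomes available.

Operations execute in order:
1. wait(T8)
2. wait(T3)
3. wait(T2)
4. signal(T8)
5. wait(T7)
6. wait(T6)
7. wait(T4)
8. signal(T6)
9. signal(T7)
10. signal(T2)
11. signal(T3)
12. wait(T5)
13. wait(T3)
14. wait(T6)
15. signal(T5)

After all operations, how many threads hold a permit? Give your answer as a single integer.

Step 1: wait(T8) -> count=3 queue=[] holders={T8}
Step 2: wait(T3) -> count=2 queue=[] holders={T3,T8}
Step 3: wait(T2) -> count=1 queue=[] holders={T2,T3,T8}
Step 4: signal(T8) -> count=2 queue=[] holders={T2,T3}
Step 5: wait(T7) -> count=1 queue=[] holders={T2,T3,T7}
Step 6: wait(T6) -> count=0 queue=[] holders={T2,T3,T6,T7}
Step 7: wait(T4) -> count=0 queue=[T4] holders={T2,T3,T6,T7}
Step 8: signal(T6) -> count=0 queue=[] holders={T2,T3,T4,T7}
Step 9: signal(T7) -> count=1 queue=[] holders={T2,T3,T4}
Step 10: signal(T2) -> count=2 queue=[] holders={T3,T4}
Step 11: signal(T3) -> count=3 queue=[] holders={T4}
Step 12: wait(T5) -> count=2 queue=[] holders={T4,T5}
Step 13: wait(T3) -> count=1 queue=[] holders={T3,T4,T5}
Step 14: wait(T6) -> count=0 queue=[] holders={T3,T4,T5,T6}
Step 15: signal(T5) -> count=1 queue=[] holders={T3,T4,T6}
Final holders: {T3,T4,T6} -> 3 thread(s)

Answer: 3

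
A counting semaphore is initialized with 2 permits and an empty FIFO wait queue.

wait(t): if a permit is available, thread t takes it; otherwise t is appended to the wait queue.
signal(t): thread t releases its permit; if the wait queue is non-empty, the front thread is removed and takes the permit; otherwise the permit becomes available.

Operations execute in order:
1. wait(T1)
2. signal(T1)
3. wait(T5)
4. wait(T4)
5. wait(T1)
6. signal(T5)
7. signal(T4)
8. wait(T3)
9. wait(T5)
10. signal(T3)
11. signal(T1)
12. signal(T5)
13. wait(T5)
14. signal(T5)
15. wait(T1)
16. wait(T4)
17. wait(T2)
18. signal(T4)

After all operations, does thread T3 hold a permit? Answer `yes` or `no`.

Step 1: wait(T1) -> count=1 queue=[] holders={T1}
Step 2: signal(T1) -> count=2 queue=[] holders={none}
Step 3: wait(T5) -> count=1 queue=[] holders={T5}
Step 4: wait(T4) -> count=0 queue=[] holders={T4,T5}
Step 5: wait(T1) -> count=0 queue=[T1] holders={T4,T5}
Step 6: signal(T5) -> count=0 queue=[] holders={T1,T4}
Step 7: signal(T4) -> count=1 queue=[] holders={T1}
Step 8: wait(T3) -> count=0 queue=[] holders={T1,T3}
Step 9: wait(T5) -> count=0 queue=[T5] holders={T1,T3}
Step 10: signal(T3) -> count=0 queue=[] holders={T1,T5}
Step 11: signal(T1) -> count=1 queue=[] holders={T5}
Step 12: signal(T5) -> count=2 queue=[] holders={none}
Step 13: wait(T5) -> count=1 queue=[] holders={T5}
Step 14: signal(T5) -> count=2 queue=[] holders={none}
Step 15: wait(T1) -> count=1 queue=[] holders={T1}
Step 16: wait(T4) -> count=0 queue=[] holders={T1,T4}
Step 17: wait(T2) -> count=0 queue=[T2] holders={T1,T4}
Step 18: signal(T4) -> count=0 queue=[] holders={T1,T2}
Final holders: {T1,T2} -> T3 not in holders

Answer: no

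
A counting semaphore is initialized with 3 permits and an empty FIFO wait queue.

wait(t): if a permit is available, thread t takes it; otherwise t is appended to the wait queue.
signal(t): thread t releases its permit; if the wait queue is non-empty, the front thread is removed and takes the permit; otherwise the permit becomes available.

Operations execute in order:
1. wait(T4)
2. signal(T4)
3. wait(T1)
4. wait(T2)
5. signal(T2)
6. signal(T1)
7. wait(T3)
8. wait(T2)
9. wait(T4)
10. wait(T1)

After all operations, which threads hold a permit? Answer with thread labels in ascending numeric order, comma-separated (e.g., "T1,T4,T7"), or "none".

Step 1: wait(T4) -> count=2 queue=[] holders={T4}
Step 2: signal(T4) -> count=3 queue=[] holders={none}
Step 3: wait(T1) -> count=2 queue=[] holders={T1}
Step 4: wait(T2) -> count=1 queue=[] holders={T1,T2}
Step 5: signal(T2) -> count=2 queue=[] holders={T1}
Step 6: signal(T1) -> count=3 queue=[] holders={none}
Step 7: wait(T3) -> count=2 queue=[] holders={T3}
Step 8: wait(T2) -> count=1 queue=[] holders={T2,T3}
Step 9: wait(T4) -> count=0 queue=[] holders={T2,T3,T4}
Step 10: wait(T1) -> count=0 queue=[T1] holders={T2,T3,T4}
Final holders: T2,T3,T4

Answer: T2,T3,T4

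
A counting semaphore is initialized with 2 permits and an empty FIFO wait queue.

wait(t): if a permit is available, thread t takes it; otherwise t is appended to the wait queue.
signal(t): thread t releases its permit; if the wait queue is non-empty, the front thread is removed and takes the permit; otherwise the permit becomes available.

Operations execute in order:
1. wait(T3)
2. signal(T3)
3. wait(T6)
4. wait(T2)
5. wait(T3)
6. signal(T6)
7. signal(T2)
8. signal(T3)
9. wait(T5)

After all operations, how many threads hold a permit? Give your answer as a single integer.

Answer: 1

Derivation:
Step 1: wait(T3) -> count=1 queue=[] holders={T3}
Step 2: signal(T3) -> count=2 queue=[] holders={none}
Step 3: wait(T6) -> count=1 queue=[] holders={T6}
Step 4: wait(T2) -> count=0 queue=[] holders={T2,T6}
Step 5: wait(T3) -> count=0 queue=[T3] holders={T2,T6}
Step 6: signal(T6) -> count=0 queue=[] holders={T2,T3}
Step 7: signal(T2) -> count=1 queue=[] holders={T3}
Step 8: signal(T3) -> count=2 queue=[] holders={none}
Step 9: wait(T5) -> count=1 queue=[] holders={T5}
Final holders: {T5} -> 1 thread(s)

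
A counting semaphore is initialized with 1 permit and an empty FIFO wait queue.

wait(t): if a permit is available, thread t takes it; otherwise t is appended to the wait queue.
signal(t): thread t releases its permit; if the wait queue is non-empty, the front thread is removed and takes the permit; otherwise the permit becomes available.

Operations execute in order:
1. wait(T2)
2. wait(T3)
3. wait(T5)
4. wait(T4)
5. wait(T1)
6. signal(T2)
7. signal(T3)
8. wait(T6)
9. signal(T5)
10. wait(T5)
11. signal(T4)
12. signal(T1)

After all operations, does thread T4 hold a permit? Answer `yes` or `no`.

Step 1: wait(T2) -> count=0 queue=[] holders={T2}
Step 2: wait(T3) -> count=0 queue=[T3] holders={T2}
Step 3: wait(T5) -> count=0 queue=[T3,T5] holders={T2}
Step 4: wait(T4) -> count=0 queue=[T3,T5,T4] holders={T2}
Step 5: wait(T1) -> count=0 queue=[T3,T5,T4,T1] holders={T2}
Step 6: signal(T2) -> count=0 queue=[T5,T4,T1] holders={T3}
Step 7: signal(T3) -> count=0 queue=[T4,T1] holders={T5}
Step 8: wait(T6) -> count=0 queue=[T4,T1,T6] holders={T5}
Step 9: signal(T5) -> count=0 queue=[T1,T6] holders={T4}
Step 10: wait(T5) -> count=0 queue=[T1,T6,T5] holders={T4}
Step 11: signal(T4) -> count=0 queue=[T6,T5] holders={T1}
Step 12: signal(T1) -> count=0 queue=[T5] holders={T6}
Final holders: {T6} -> T4 not in holders

Answer: no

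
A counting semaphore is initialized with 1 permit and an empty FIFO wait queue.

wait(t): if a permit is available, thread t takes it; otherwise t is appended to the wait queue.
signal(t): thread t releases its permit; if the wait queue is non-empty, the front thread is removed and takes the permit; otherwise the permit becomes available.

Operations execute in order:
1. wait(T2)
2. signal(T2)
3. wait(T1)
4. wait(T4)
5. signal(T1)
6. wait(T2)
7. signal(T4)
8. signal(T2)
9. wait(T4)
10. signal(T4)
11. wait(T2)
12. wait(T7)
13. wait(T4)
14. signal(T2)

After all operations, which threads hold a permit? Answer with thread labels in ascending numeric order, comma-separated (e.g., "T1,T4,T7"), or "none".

Step 1: wait(T2) -> count=0 queue=[] holders={T2}
Step 2: signal(T2) -> count=1 queue=[] holders={none}
Step 3: wait(T1) -> count=0 queue=[] holders={T1}
Step 4: wait(T4) -> count=0 queue=[T4] holders={T1}
Step 5: signal(T1) -> count=0 queue=[] holders={T4}
Step 6: wait(T2) -> count=0 queue=[T2] holders={T4}
Step 7: signal(T4) -> count=0 queue=[] holders={T2}
Step 8: signal(T2) -> count=1 queue=[] holders={none}
Step 9: wait(T4) -> count=0 queue=[] holders={T4}
Step 10: signal(T4) -> count=1 queue=[] holders={none}
Step 11: wait(T2) -> count=0 queue=[] holders={T2}
Step 12: wait(T7) -> count=0 queue=[T7] holders={T2}
Step 13: wait(T4) -> count=0 queue=[T7,T4] holders={T2}
Step 14: signal(T2) -> count=0 queue=[T4] holders={T7}
Final holders: T7

Answer: T7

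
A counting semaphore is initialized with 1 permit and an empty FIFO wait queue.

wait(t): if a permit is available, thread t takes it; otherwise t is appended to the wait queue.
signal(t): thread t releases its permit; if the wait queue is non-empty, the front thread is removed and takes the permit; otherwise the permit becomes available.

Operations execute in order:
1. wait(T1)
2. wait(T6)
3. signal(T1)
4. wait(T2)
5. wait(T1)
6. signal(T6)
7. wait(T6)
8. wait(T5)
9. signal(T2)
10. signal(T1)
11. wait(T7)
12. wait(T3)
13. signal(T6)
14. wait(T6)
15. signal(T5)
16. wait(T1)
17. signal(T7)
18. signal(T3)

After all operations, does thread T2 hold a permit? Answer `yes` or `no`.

Answer: no

Derivation:
Step 1: wait(T1) -> count=0 queue=[] holders={T1}
Step 2: wait(T6) -> count=0 queue=[T6] holders={T1}
Step 3: signal(T1) -> count=0 queue=[] holders={T6}
Step 4: wait(T2) -> count=0 queue=[T2] holders={T6}
Step 5: wait(T1) -> count=0 queue=[T2,T1] holders={T6}
Step 6: signal(T6) -> count=0 queue=[T1] holders={T2}
Step 7: wait(T6) -> count=0 queue=[T1,T6] holders={T2}
Step 8: wait(T5) -> count=0 queue=[T1,T6,T5] holders={T2}
Step 9: signal(T2) -> count=0 queue=[T6,T5] holders={T1}
Step 10: signal(T1) -> count=0 queue=[T5] holders={T6}
Step 11: wait(T7) -> count=0 queue=[T5,T7] holders={T6}
Step 12: wait(T3) -> count=0 queue=[T5,T7,T3] holders={T6}
Step 13: signal(T6) -> count=0 queue=[T7,T3] holders={T5}
Step 14: wait(T6) -> count=0 queue=[T7,T3,T6] holders={T5}
Step 15: signal(T5) -> count=0 queue=[T3,T6] holders={T7}
Step 16: wait(T1) -> count=0 queue=[T3,T6,T1] holders={T7}
Step 17: signal(T7) -> count=0 queue=[T6,T1] holders={T3}
Step 18: signal(T3) -> count=0 queue=[T1] holders={T6}
Final holders: {T6} -> T2 not in holders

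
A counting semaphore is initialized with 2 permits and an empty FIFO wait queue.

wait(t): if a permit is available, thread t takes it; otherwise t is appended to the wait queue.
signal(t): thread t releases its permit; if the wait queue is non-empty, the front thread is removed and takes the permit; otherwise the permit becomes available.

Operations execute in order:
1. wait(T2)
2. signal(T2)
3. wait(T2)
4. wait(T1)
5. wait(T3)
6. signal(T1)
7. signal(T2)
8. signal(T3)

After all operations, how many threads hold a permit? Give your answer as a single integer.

Answer: 0

Derivation:
Step 1: wait(T2) -> count=1 queue=[] holders={T2}
Step 2: signal(T2) -> count=2 queue=[] holders={none}
Step 3: wait(T2) -> count=1 queue=[] holders={T2}
Step 4: wait(T1) -> count=0 queue=[] holders={T1,T2}
Step 5: wait(T3) -> count=0 queue=[T3] holders={T1,T2}
Step 6: signal(T1) -> count=0 queue=[] holders={T2,T3}
Step 7: signal(T2) -> count=1 queue=[] holders={T3}
Step 8: signal(T3) -> count=2 queue=[] holders={none}
Final holders: {none} -> 0 thread(s)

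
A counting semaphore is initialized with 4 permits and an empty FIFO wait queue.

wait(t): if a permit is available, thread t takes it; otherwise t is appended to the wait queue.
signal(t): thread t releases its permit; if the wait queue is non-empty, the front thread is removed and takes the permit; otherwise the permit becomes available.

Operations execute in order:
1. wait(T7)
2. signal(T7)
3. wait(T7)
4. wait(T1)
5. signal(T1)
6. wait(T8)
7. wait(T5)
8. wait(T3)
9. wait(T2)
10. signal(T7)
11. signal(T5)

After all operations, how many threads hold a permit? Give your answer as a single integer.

Step 1: wait(T7) -> count=3 queue=[] holders={T7}
Step 2: signal(T7) -> count=4 queue=[] holders={none}
Step 3: wait(T7) -> count=3 queue=[] holders={T7}
Step 4: wait(T1) -> count=2 queue=[] holders={T1,T7}
Step 5: signal(T1) -> count=3 queue=[] holders={T7}
Step 6: wait(T8) -> count=2 queue=[] holders={T7,T8}
Step 7: wait(T5) -> count=1 queue=[] holders={T5,T7,T8}
Step 8: wait(T3) -> count=0 queue=[] holders={T3,T5,T7,T8}
Step 9: wait(T2) -> count=0 queue=[T2] holders={T3,T5,T7,T8}
Step 10: signal(T7) -> count=0 queue=[] holders={T2,T3,T5,T8}
Step 11: signal(T5) -> count=1 queue=[] holders={T2,T3,T8}
Final holders: {T2,T3,T8} -> 3 thread(s)

Answer: 3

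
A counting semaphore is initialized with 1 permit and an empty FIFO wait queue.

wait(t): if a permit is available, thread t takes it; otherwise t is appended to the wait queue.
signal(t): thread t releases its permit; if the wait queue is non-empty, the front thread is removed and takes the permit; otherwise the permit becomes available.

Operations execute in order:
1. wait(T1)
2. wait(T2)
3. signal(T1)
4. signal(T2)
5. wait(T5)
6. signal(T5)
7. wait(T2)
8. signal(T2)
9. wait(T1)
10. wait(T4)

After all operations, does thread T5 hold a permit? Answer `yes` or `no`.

Step 1: wait(T1) -> count=0 queue=[] holders={T1}
Step 2: wait(T2) -> count=0 queue=[T2] holders={T1}
Step 3: signal(T1) -> count=0 queue=[] holders={T2}
Step 4: signal(T2) -> count=1 queue=[] holders={none}
Step 5: wait(T5) -> count=0 queue=[] holders={T5}
Step 6: signal(T5) -> count=1 queue=[] holders={none}
Step 7: wait(T2) -> count=0 queue=[] holders={T2}
Step 8: signal(T2) -> count=1 queue=[] holders={none}
Step 9: wait(T1) -> count=0 queue=[] holders={T1}
Step 10: wait(T4) -> count=0 queue=[T4] holders={T1}
Final holders: {T1} -> T5 not in holders

Answer: no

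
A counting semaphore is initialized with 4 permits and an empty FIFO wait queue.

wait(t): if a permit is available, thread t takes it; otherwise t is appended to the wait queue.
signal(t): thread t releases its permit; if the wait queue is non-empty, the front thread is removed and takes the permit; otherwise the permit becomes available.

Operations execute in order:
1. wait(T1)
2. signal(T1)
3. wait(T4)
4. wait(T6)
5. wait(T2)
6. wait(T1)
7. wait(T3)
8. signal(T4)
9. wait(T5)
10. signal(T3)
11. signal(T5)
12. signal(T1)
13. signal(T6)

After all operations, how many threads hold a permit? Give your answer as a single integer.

Step 1: wait(T1) -> count=3 queue=[] holders={T1}
Step 2: signal(T1) -> count=4 queue=[] holders={none}
Step 3: wait(T4) -> count=3 queue=[] holders={T4}
Step 4: wait(T6) -> count=2 queue=[] holders={T4,T6}
Step 5: wait(T2) -> count=1 queue=[] holders={T2,T4,T6}
Step 6: wait(T1) -> count=0 queue=[] holders={T1,T2,T4,T6}
Step 7: wait(T3) -> count=0 queue=[T3] holders={T1,T2,T4,T6}
Step 8: signal(T4) -> count=0 queue=[] holders={T1,T2,T3,T6}
Step 9: wait(T5) -> count=0 queue=[T5] holders={T1,T2,T3,T6}
Step 10: signal(T3) -> count=0 queue=[] holders={T1,T2,T5,T6}
Step 11: signal(T5) -> count=1 queue=[] holders={T1,T2,T6}
Step 12: signal(T1) -> count=2 queue=[] holders={T2,T6}
Step 13: signal(T6) -> count=3 queue=[] holders={T2}
Final holders: {T2} -> 1 thread(s)

Answer: 1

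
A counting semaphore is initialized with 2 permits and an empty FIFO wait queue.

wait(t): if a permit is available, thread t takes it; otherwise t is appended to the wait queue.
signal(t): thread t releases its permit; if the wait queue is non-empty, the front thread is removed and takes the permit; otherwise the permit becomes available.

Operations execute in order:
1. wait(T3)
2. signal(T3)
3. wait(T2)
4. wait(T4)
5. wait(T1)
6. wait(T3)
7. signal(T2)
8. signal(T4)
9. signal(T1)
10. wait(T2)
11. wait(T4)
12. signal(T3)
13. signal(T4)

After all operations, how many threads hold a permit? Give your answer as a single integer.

Step 1: wait(T3) -> count=1 queue=[] holders={T3}
Step 2: signal(T3) -> count=2 queue=[] holders={none}
Step 3: wait(T2) -> count=1 queue=[] holders={T2}
Step 4: wait(T4) -> count=0 queue=[] holders={T2,T4}
Step 5: wait(T1) -> count=0 queue=[T1] holders={T2,T4}
Step 6: wait(T3) -> count=0 queue=[T1,T3] holders={T2,T4}
Step 7: signal(T2) -> count=0 queue=[T3] holders={T1,T4}
Step 8: signal(T4) -> count=0 queue=[] holders={T1,T3}
Step 9: signal(T1) -> count=1 queue=[] holders={T3}
Step 10: wait(T2) -> count=0 queue=[] holders={T2,T3}
Step 11: wait(T4) -> count=0 queue=[T4] holders={T2,T3}
Step 12: signal(T3) -> count=0 queue=[] holders={T2,T4}
Step 13: signal(T4) -> count=1 queue=[] holders={T2}
Final holders: {T2} -> 1 thread(s)

Answer: 1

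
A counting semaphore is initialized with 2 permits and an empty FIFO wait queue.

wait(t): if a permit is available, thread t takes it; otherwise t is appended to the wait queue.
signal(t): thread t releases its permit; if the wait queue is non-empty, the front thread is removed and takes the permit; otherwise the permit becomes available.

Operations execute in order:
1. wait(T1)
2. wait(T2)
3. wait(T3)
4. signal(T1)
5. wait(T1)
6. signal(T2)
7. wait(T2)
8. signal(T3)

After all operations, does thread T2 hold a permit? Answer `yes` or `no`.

Answer: yes

Derivation:
Step 1: wait(T1) -> count=1 queue=[] holders={T1}
Step 2: wait(T2) -> count=0 queue=[] holders={T1,T2}
Step 3: wait(T3) -> count=0 queue=[T3] holders={T1,T2}
Step 4: signal(T1) -> count=0 queue=[] holders={T2,T3}
Step 5: wait(T1) -> count=0 queue=[T1] holders={T2,T3}
Step 6: signal(T2) -> count=0 queue=[] holders={T1,T3}
Step 7: wait(T2) -> count=0 queue=[T2] holders={T1,T3}
Step 8: signal(T3) -> count=0 queue=[] holders={T1,T2}
Final holders: {T1,T2} -> T2 in holders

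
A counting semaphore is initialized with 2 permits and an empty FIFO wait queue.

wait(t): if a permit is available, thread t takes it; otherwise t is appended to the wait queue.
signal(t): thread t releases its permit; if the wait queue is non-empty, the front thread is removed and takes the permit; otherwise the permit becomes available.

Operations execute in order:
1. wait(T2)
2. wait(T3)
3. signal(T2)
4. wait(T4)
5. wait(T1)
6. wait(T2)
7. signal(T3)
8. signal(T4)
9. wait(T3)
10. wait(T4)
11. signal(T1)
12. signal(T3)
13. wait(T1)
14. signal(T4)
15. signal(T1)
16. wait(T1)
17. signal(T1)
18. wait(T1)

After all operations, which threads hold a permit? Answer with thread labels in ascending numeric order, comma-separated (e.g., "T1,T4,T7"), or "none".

Answer: T1,T2

Derivation:
Step 1: wait(T2) -> count=1 queue=[] holders={T2}
Step 2: wait(T3) -> count=0 queue=[] holders={T2,T3}
Step 3: signal(T2) -> count=1 queue=[] holders={T3}
Step 4: wait(T4) -> count=0 queue=[] holders={T3,T4}
Step 5: wait(T1) -> count=0 queue=[T1] holders={T3,T4}
Step 6: wait(T2) -> count=0 queue=[T1,T2] holders={T3,T4}
Step 7: signal(T3) -> count=0 queue=[T2] holders={T1,T4}
Step 8: signal(T4) -> count=0 queue=[] holders={T1,T2}
Step 9: wait(T3) -> count=0 queue=[T3] holders={T1,T2}
Step 10: wait(T4) -> count=0 queue=[T3,T4] holders={T1,T2}
Step 11: signal(T1) -> count=0 queue=[T4] holders={T2,T3}
Step 12: signal(T3) -> count=0 queue=[] holders={T2,T4}
Step 13: wait(T1) -> count=0 queue=[T1] holders={T2,T4}
Step 14: signal(T4) -> count=0 queue=[] holders={T1,T2}
Step 15: signal(T1) -> count=1 queue=[] holders={T2}
Step 16: wait(T1) -> count=0 queue=[] holders={T1,T2}
Step 17: signal(T1) -> count=1 queue=[] holders={T2}
Step 18: wait(T1) -> count=0 queue=[] holders={T1,T2}
Final holders: T1,T2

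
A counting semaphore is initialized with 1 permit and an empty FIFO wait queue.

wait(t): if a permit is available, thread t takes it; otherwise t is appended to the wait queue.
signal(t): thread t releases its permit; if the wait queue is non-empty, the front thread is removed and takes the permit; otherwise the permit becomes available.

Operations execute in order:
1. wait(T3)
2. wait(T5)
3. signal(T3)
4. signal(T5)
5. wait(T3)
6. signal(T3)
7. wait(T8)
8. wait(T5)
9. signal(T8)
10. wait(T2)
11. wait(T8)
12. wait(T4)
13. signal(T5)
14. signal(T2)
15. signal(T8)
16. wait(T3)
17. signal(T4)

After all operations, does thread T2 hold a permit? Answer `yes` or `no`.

Answer: no

Derivation:
Step 1: wait(T3) -> count=0 queue=[] holders={T3}
Step 2: wait(T5) -> count=0 queue=[T5] holders={T3}
Step 3: signal(T3) -> count=0 queue=[] holders={T5}
Step 4: signal(T5) -> count=1 queue=[] holders={none}
Step 5: wait(T3) -> count=0 queue=[] holders={T3}
Step 6: signal(T3) -> count=1 queue=[] holders={none}
Step 7: wait(T8) -> count=0 queue=[] holders={T8}
Step 8: wait(T5) -> count=0 queue=[T5] holders={T8}
Step 9: signal(T8) -> count=0 queue=[] holders={T5}
Step 10: wait(T2) -> count=0 queue=[T2] holders={T5}
Step 11: wait(T8) -> count=0 queue=[T2,T8] holders={T5}
Step 12: wait(T4) -> count=0 queue=[T2,T8,T4] holders={T5}
Step 13: signal(T5) -> count=0 queue=[T8,T4] holders={T2}
Step 14: signal(T2) -> count=0 queue=[T4] holders={T8}
Step 15: signal(T8) -> count=0 queue=[] holders={T4}
Step 16: wait(T3) -> count=0 queue=[T3] holders={T4}
Step 17: signal(T4) -> count=0 queue=[] holders={T3}
Final holders: {T3} -> T2 not in holders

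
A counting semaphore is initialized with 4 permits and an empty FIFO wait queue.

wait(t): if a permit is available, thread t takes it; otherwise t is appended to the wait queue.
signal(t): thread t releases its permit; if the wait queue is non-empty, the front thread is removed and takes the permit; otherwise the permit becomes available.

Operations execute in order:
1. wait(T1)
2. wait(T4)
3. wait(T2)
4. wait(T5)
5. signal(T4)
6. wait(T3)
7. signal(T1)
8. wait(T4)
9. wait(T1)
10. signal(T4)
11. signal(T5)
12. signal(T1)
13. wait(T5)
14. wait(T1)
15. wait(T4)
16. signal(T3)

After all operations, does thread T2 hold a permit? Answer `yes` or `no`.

Answer: yes

Derivation:
Step 1: wait(T1) -> count=3 queue=[] holders={T1}
Step 2: wait(T4) -> count=2 queue=[] holders={T1,T4}
Step 3: wait(T2) -> count=1 queue=[] holders={T1,T2,T4}
Step 4: wait(T5) -> count=0 queue=[] holders={T1,T2,T4,T5}
Step 5: signal(T4) -> count=1 queue=[] holders={T1,T2,T5}
Step 6: wait(T3) -> count=0 queue=[] holders={T1,T2,T3,T5}
Step 7: signal(T1) -> count=1 queue=[] holders={T2,T3,T5}
Step 8: wait(T4) -> count=0 queue=[] holders={T2,T3,T4,T5}
Step 9: wait(T1) -> count=0 queue=[T1] holders={T2,T3,T4,T5}
Step 10: signal(T4) -> count=0 queue=[] holders={T1,T2,T3,T5}
Step 11: signal(T5) -> count=1 queue=[] holders={T1,T2,T3}
Step 12: signal(T1) -> count=2 queue=[] holders={T2,T3}
Step 13: wait(T5) -> count=1 queue=[] holders={T2,T3,T5}
Step 14: wait(T1) -> count=0 queue=[] holders={T1,T2,T3,T5}
Step 15: wait(T4) -> count=0 queue=[T4] holders={T1,T2,T3,T5}
Step 16: signal(T3) -> count=0 queue=[] holders={T1,T2,T4,T5}
Final holders: {T1,T2,T4,T5} -> T2 in holders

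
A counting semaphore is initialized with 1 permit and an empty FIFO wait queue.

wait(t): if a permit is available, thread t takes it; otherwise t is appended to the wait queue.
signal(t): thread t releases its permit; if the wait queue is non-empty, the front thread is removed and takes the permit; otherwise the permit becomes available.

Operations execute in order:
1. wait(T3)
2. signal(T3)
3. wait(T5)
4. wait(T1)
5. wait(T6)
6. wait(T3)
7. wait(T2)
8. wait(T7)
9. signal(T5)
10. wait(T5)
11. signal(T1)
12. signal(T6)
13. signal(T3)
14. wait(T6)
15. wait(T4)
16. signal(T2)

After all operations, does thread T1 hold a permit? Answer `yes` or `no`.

Step 1: wait(T3) -> count=0 queue=[] holders={T3}
Step 2: signal(T3) -> count=1 queue=[] holders={none}
Step 3: wait(T5) -> count=0 queue=[] holders={T5}
Step 4: wait(T1) -> count=0 queue=[T1] holders={T5}
Step 5: wait(T6) -> count=0 queue=[T1,T6] holders={T5}
Step 6: wait(T3) -> count=0 queue=[T1,T6,T3] holders={T5}
Step 7: wait(T2) -> count=0 queue=[T1,T6,T3,T2] holders={T5}
Step 8: wait(T7) -> count=0 queue=[T1,T6,T3,T2,T7] holders={T5}
Step 9: signal(T5) -> count=0 queue=[T6,T3,T2,T7] holders={T1}
Step 10: wait(T5) -> count=0 queue=[T6,T3,T2,T7,T5] holders={T1}
Step 11: signal(T1) -> count=0 queue=[T3,T2,T7,T5] holders={T6}
Step 12: signal(T6) -> count=0 queue=[T2,T7,T5] holders={T3}
Step 13: signal(T3) -> count=0 queue=[T7,T5] holders={T2}
Step 14: wait(T6) -> count=0 queue=[T7,T5,T6] holders={T2}
Step 15: wait(T4) -> count=0 queue=[T7,T5,T6,T4] holders={T2}
Step 16: signal(T2) -> count=0 queue=[T5,T6,T4] holders={T7}
Final holders: {T7} -> T1 not in holders

Answer: no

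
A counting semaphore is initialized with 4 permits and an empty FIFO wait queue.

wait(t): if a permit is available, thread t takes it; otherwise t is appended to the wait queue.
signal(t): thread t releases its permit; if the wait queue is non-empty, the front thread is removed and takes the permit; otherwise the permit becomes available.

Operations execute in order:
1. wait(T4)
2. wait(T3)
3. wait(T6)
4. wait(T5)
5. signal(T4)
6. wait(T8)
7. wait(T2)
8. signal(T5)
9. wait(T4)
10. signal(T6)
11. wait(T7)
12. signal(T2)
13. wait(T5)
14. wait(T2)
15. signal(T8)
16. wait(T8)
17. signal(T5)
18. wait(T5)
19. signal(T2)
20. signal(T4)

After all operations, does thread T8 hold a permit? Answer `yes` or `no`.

Step 1: wait(T4) -> count=3 queue=[] holders={T4}
Step 2: wait(T3) -> count=2 queue=[] holders={T3,T4}
Step 3: wait(T6) -> count=1 queue=[] holders={T3,T4,T6}
Step 4: wait(T5) -> count=0 queue=[] holders={T3,T4,T5,T6}
Step 5: signal(T4) -> count=1 queue=[] holders={T3,T5,T6}
Step 6: wait(T8) -> count=0 queue=[] holders={T3,T5,T6,T8}
Step 7: wait(T2) -> count=0 queue=[T2] holders={T3,T5,T6,T8}
Step 8: signal(T5) -> count=0 queue=[] holders={T2,T3,T6,T8}
Step 9: wait(T4) -> count=0 queue=[T4] holders={T2,T3,T6,T8}
Step 10: signal(T6) -> count=0 queue=[] holders={T2,T3,T4,T8}
Step 11: wait(T7) -> count=0 queue=[T7] holders={T2,T3,T4,T8}
Step 12: signal(T2) -> count=0 queue=[] holders={T3,T4,T7,T8}
Step 13: wait(T5) -> count=0 queue=[T5] holders={T3,T4,T7,T8}
Step 14: wait(T2) -> count=0 queue=[T5,T2] holders={T3,T4,T7,T8}
Step 15: signal(T8) -> count=0 queue=[T2] holders={T3,T4,T5,T7}
Step 16: wait(T8) -> count=0 queue=[T2,T8] holders={T3,T4,T5,T7}
Step 17: signal(T5) -> count=0 queue=[T8] holders={T2,T3,T4,T7}
Step 18: wait(T5) -> count=0 queue=[T8,T5] holders={T2,T3,T4,T7}
Step 19: signal(T2) -> count=0 queue=[T5] holders={T3,T4,T7,T8}
Step 20: signal(T4) -> count=0 queue=[] holders={T3,T5,T7,T8}
Final holders: {T3,T5,T7,T8} -> T8 in holders

Answer: yes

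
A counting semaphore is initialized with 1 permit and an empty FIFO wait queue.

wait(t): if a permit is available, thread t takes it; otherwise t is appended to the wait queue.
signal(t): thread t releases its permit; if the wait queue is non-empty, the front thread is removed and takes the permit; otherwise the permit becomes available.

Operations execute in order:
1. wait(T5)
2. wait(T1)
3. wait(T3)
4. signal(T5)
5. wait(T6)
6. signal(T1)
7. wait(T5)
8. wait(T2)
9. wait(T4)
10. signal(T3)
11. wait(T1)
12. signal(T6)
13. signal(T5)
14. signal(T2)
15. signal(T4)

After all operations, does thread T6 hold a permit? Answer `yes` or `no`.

Answer: no

Derivation:
Step 1: wait(T5) -> count=0 queue=[] holders={T5}
Step 2: wait(T1) -> count=0 queue=[T1] holders={T5}
Step 3: wait(T3) -> count=0 queue=[T1,T3] holders={T5}
Step 4: signal(T5) -> count=0 queue=[T3] holders={T1}
Step 5: wait(T6) -> count=0 queue=[T3,T6] holders={T1}
Step 6: signal(T1) -> count=0 queue=[T6] holders={T3}
Step 7: wait(T5) -> count=0 queue=[T6,T5] holders={T3}
Step 8: wait(T2) -> count=0 queue=[T6,T5,T2] holders={T3}
Step 9: wait(T4) -> count=0 queue=[T6,T5,T2,T4] holders={T3}
Step 10: signal(T3) -> count=0 queue=[T5,T2,T4] holders={T6}
Step 11: wait(T1) -> count=0 queue=[T5,T2,T4,T1] holders={T6}
Step 12: signal(T6) -> count=0 queue=[T2,T4,T1] holders={T5}
Step 13: signal(T5) -> count=0 queue=[T4,T1] holders={T2}
Step 14: signal(T2) -> count=0 queue=[T1] holders={T4}
Step 15: signal(T4) -> count=0 queue=[] holders={T1}
Final holders: {T1} -> T6 not in holders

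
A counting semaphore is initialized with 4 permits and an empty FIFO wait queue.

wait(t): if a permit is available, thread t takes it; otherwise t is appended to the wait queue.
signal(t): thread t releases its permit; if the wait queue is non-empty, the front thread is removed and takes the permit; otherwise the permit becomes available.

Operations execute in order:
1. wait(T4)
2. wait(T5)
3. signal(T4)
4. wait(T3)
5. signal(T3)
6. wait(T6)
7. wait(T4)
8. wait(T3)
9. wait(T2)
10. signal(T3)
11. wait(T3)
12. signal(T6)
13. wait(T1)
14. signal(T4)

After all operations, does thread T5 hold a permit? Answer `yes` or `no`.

Answer: yes

Derivation:
Step 1: wait(T4) -> count=3 queue=[] holders={T4}
Step 2: wait(T5) -> count=2 queue=[] holders={T4,T5}
Step 3: signal(T4) -> count=3 queue=[] holders={T5}
Step 4: wait(T3) -> count=2 queue=[] holders={T3,T5}
Step 5: signal(T3) -> count=3 queue=[] holders={T5}
Step 6: wait(T6) -> count=2 queue=[] holders={T5,T6}
Step 7: wait(T4) -> count=1 queue=[] holders={T4,T5,T6}
Step 8: wait(T3) -> count=0 queue=[] holders={T3,T4,T5,T6}
Step 9: wait(T2) -> count=0 queue=[T2] holders={T3,T4,T5,T6}
Step 10: signal(T3) -> count=0 queue=[] holders={T2,T4,T5,T6}
Step 11: wait(T3) -> count=0 queue=[T3] holders={T2,T4,T5,T6}
Step 12: signal(T6) -> count=0 queue=[] holders={T2,T3,T4,T5}
Step 13: wait(T1) -> count=0 queue=[T1] holders={T2,T3,T4,T5}
Step 14: signal(T4) -> count=0 queue=[] holders={T1,T2,T3,T5}
Final holders: {T1,T2,T3,T5} -> T5 in holders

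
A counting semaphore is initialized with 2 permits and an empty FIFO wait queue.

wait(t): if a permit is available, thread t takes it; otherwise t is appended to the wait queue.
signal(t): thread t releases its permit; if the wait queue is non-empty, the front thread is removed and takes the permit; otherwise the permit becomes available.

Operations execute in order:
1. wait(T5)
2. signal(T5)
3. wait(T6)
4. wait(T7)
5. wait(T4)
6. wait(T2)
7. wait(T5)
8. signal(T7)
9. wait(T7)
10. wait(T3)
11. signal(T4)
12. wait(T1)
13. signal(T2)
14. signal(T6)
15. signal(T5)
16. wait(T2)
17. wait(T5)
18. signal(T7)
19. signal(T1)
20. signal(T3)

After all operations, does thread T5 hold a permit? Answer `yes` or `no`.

Step 1: wait(T5) -> count=1 queue=[] holders={T5}
Step 2: signal(T5) -> count=2 queue=[] holders={none}
Step 3: wait(T6) -> count=1 queue=[] holders={T6}
Step 4: wait(T7) -> count=0 queue=[] holders={T6,T7}
Step 5: wait(T4) -> count=0 queue=[T4] holders={T6,T7}
Step 6: wait(T2) -> count=0 queue=[T4,T2] holders={T6,T7}
Step 7: wait(T5) -> count=0 queue=[T4,T2,T5] holders={T6,T7}
Step 8: signal(T7) -> count=0 queue=[T2,T5] holders={T4,T6}
Step 9: wait(T7) -> count=0 queue=[T2,T5,T7] holders={T4,T6}
Step 10: wait(T3) -> count=0 queue=[T2,T5,T7,T3] holders={T4,T6}
Step 11: signal(T4) -> count=0 queue=[T5,T7,T3] holders={T2,T6}
Step 12: wait(T1) -> count=0 queue=[T5,T7,T3,T1] holders={T2,T6}
Step 13: signal(T2) -> count=0 queue=[T7,T3,T1] holders={T5,T6}
Step 14: signal(T6) -> count=0 queue=[T3,T1] holders={T5,T7}
Step 15: signal(T5) -> count=0 queue=[T1] holders={T3,T7}
Step 16: wait(T2) -> count=0 queue=[T1,T2] holders={T3,T7}
Step 17: wait(T5) -> count=0 queue=[T1,T2,T5] holders={T3,T7}
Step 18: signal(T7) -> count=0 queue=[T2,T5] holders={T1,T3}
Step 19: signal(T1) -> count=0 queue=[T5] holders={T2,T3}
Step 20: signal(T3) -> count=0 queue=[] holders={T2,T5}
Final holders: {T2,T5} -> T5 in holders

Answer: yes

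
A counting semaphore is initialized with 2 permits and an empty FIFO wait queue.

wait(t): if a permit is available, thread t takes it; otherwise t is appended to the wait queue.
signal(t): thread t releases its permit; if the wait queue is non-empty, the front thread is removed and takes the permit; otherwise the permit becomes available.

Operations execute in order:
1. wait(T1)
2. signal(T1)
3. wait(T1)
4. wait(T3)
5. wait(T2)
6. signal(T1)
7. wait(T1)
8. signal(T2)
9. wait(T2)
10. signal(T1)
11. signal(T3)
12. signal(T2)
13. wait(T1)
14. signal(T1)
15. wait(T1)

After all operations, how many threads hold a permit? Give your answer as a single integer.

Answer: 1

Derivation:
Step 1: wait(T1) -> count=1 queue=[] holders={T1}
Step 2: signal(T1) -> count=2 queue=[] holders={none}
Step 3: wait(T1) -> count=1 queue=[] holders={T1}
Step 4: wait(T3) -> count=0 queue=[] holders={T1,T3}
Step 5: wait(T2) -> count=0 queue=[T2] holders={T1,T3}
Step 6: signal(T1) -> count=0 queue=[] holders={T2,T3}
Step 7: wait(T1) -> count=0 queue=[T1] holders={T2,T3}
Step 8: signal(T2) -> count=0 queue=[] holders={T1,T3}
Step 9: wait(T2) -> count=0 queue=[T2] holders={T1,T3}
Step 10: signal(T1) -> count=0 queue=[] holders={T2,T3}
Step 11: signal(T3) -> count=1 queue=[] holders={T2}
Step 12: signal(T2) -> count=2 queue=[] holders={none}
Step 13: wait(T1) -> count=1 queue=[] holders={T1}
Step 14: signal(T1) -> count=2 queue=[] holders={none}
Step 15: wait(T1) -> count=1 queue=[] holders={T1}
Final holders: {T1} -> 1 thread(s)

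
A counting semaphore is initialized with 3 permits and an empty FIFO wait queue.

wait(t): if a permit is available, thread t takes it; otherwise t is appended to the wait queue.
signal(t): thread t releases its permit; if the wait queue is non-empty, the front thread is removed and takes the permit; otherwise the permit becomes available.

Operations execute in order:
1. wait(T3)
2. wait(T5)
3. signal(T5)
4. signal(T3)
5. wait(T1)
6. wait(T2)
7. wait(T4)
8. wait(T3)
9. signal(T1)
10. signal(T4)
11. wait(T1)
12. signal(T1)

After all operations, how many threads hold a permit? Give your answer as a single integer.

Step 1: wait(T3) -> count=2 queue=[] holders={T3}
Step 2: wait(T5) -> count=1 queue=[] holders={T3,T5}
Step 3: signal(T5) -> count=2 queue=[] holders={T3}
Step 4: signal(T3) -> count=3 queue=[] holders={none}
Step 5: wait(T1) -> count=2 queue=[] holders={T1}
Step 6: wait(T2) -> count=1 queue=[] holders={T1,T2}
Step 7: wait(T4) -> count=0 queue=[] holders={T1,T2,T4}
Step 8: wait(T3) -> count=0 queue=[T3] holders={T1,T2,T4}
Step 9: signal(T1) -> count=0 queue=[] holders={T2,T3,T4}
Step 10: signal(T4) -> count=1 queue=[] holders={T2,T3}
Step 11: wait(T1) -> count=0 queue=[] holders={T1,T2,T3}
Step 12: signal(T1) -> count=1 queue=[] holders={T2,T3}
Final holders: {T2,T3} -> 2 thread(s)

Answer: 2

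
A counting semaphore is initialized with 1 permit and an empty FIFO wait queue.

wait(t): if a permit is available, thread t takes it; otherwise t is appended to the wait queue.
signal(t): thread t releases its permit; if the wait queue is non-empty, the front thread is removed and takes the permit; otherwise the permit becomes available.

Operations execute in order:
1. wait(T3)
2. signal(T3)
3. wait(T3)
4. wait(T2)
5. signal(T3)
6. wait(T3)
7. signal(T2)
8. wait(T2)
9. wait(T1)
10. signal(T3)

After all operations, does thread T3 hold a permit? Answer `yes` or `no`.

Answer: no

Derivation:
Step 1: wait(T3) -> count=0 queue=[] holders={T3}
Step 2: signal(T3) -> count=1 queue=[] holders={none}
Step 3: wait(T3) -> count=0 queue=[] holders={T3}
Step 4: wait(T2) -> count=0 queue=[T2] holders={T3}
Step 5: signal(T3) -> count=0 queue=[] holders={T2}
Step 6: wait(T3) -> count=0 queue=[T3] holders={T2}
Step 7: signal(T2) -> count=0 queue=[] holders={T3}
Step 8: wait(T2) -> count=0 queue=[T2] holders={T3}
Step 9: wait(T1) -> count=0 queue=[T2,T1] holders={T3}
Step 10: signal(T3) -> count=0 queue=[T1] holders={T2}
Final holders: {T2} -> T3 not in holders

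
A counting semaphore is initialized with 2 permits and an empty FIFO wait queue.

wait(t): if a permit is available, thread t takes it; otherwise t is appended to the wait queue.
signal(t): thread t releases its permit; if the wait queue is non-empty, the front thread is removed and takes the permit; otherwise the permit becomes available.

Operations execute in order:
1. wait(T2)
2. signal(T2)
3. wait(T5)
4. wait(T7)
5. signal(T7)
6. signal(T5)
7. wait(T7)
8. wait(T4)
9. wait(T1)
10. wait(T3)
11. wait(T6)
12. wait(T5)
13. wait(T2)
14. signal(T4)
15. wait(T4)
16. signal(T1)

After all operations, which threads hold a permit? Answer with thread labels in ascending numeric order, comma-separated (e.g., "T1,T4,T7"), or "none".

Answer: T3,T7

Derivation:
Step 1: wait(T2) -> count=1 queue=[] holders={T2}
Step 2: signal(T2) -> count=2 queue=[] holders={none}
Step 3: wait(T5) -> count=1 queue=[] holders={T5}
Step 4: wait(T7) -> count=0 queue=[] holders={T5,T7}
Step 5: signal(T7) -> count=1 queue=[] holders={T5}
Step 6: signal(T5) -> count=2 queue=[] holders={none}
Step 7: wait(T7) -> count=1 queue=[] holders={T7}
Step 8: wait(T4) -> count=0 queue=[] holders={T4,T7}
Step 9: wait(T1) -> count=0 queue=[T1] holders={T4,T7}
Step 10: wait(T3) -> count=0 queue=[T1,T3] holders={T4,T7}
Step 11: wait(T6) -> count=0 queue=[T1,T3,T6] holders={T4,T7}
Step 12: wait(T5) -> count=0 queue=[T1,T3,T6,T5] holders={T4,T7}
Step 13: wait(T2) -> count=0 queue=[T1,T3,T6,T5,T2] holders={T4,T7}
Step 14: signal(T4) -> count=0 queue=[T3,T6,T5,T2] holders={T1,T7}
Step 15: wait(T4) -> count=0 queue=[T3,T6,T5,T2,T4] holders={T1,T7}
Step 16: signal(T1) -> count=0 queue=[T6,T5,T2,T4] holders={T3,T7}
Final holders: T3,T7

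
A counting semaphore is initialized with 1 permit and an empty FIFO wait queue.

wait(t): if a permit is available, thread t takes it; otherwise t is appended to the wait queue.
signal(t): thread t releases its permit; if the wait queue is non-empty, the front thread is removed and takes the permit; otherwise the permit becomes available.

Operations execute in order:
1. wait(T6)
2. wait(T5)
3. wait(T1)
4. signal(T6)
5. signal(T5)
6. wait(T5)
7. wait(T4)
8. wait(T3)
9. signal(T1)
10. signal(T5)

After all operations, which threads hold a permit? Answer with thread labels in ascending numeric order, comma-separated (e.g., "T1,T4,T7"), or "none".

Step 1: wait(T6) -> count=0 queue=[] holders={T6}
Step 2: wait(T5) -> count=0 queue=[T5] holders={T6}
Step 3: wait(T1) -> count=0 queue=[T5,T1] holders={T6}
Step 4: signal(T6) -> count=0 queue=[T1] holders={T5}
Step 5: signal(T5) -> count=0 queue=[] holders={T1}
Step 6: wait(T5) -> count=0 queue=[T5] holders={T1}
Step 7: wait(T4) -> count=0 queue=[T5,T4] holders={T1}
Step 8: wait(T3) -> count=0 queue=[T5,T4,T3] holders={T1}
Step 9: signal(T1) -> count=0 queue=[T4,T3] holders={T5}
Step 10: signal(T5) -> count=0 queue=[T3] holders={T4}
Final holders: T4

Answer: T4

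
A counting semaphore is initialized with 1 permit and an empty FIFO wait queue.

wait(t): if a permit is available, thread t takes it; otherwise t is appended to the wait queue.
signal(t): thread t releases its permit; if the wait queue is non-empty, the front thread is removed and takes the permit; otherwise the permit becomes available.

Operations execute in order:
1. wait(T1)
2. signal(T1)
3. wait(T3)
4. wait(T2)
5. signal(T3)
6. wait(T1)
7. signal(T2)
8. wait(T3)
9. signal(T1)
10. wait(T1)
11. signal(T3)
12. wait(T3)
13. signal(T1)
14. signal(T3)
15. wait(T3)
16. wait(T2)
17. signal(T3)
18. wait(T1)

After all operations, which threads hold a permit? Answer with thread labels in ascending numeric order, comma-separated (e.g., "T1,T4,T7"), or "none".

Answer: T2

Derivation:
Step 1: wait(T1) -> count=0 queue=[] holders={T1}
Step 2: signal(T1) -> count=1 queue=[] holders={none}
Step 3: wait(T3) -> count=0 queue=[] holders={T3}
Step 4: wait(T2) -> count=0 queue=[T2] holders={T3}
Step 5: signal(T3) -> count=0 queue=[] holders={T2}
Step 6: wait(T1) -> count=0 queue=[T1] holders={T2}
Step 7: signal(T2) -> count=0 queue=[] holders={T1}
Step 8: wait(T3) -> count=0 queue=[T3] holders={T1}
Step 9: signal(T1) -> count=0 queue=[] holders={T3}
Step 10: wait(T1) -> count=0 queue=[T1] holders={T3}
Step 11: signal(T3) -> count=0 queue=[] holders={T1}
Step 12: wait(T3) -> count=0 queue=[T3] holders={T1}
Step 13: signal(T1) -> count=0 queue=[] holders={T3}
Step 14: signal(T3) -> count=1 queue=[] holders={none}
Step 15: wait(T3) -> count=0 queue=[] holders={T3}
Step 16: wait(T2) -> count=0 queue=[T2] holders={T3}
Step 17: signal(T3) -> count=0 queue=[] holders={T2}
Step 18: wait(T1) -> count=0 queue=[T1] holders={T2}
Final holders: T2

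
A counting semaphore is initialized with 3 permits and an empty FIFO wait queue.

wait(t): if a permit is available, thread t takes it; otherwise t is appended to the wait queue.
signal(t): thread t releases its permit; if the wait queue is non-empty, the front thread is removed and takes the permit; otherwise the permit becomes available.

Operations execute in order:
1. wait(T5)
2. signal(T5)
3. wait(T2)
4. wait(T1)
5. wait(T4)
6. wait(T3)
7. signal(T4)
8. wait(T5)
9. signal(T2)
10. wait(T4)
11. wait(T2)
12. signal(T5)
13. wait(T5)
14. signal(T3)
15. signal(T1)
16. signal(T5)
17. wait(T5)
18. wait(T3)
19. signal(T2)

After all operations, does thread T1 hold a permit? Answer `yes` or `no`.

Step 1: wait(T5) -> count=2 queue=[] holders={T5}
Step 2: signal(T5) -> count=3 queue=[] holders={none}
Step 3: wait(T2) -> count=2 queue=[] holders={T2}
Step 4: wait(T1) -> count=1 queue=[] holders={T1,T2}
Step 5: wait(T4) -> count=0 queue=[] holders={T1,T2,T4}
Step 6: wait(T3) -> count=0 queue=[T3] holders={T1,T2,T4}
Step 7: signal(T4) -> count=0 queue=[] holders={T1,T2,T3}
Step 8: wait(T5) -> count=0 queue=[T5] holders={T1,T2,T3}
Step 9: signal(T2) -> count=0 queue=[] holders={T1,T3,T5}
Step 10: wait(T4) -> count=0 queue=[T4] holders={T1,T3,T5}
Step 11: wait(T2) -> count=0 queue=[T4,T2] holders={T1,T3,T5}
Step 12: signal(T5) -> count=0 queue=[T2] holders={T1,T3,T4}
Step 13: wait(T5) -> count=0 queue=[T2,T5] holders={T1,T3,T4}
Step 14: signal(T3) -> count=0 queue=[T5] holders={T1,T2,T4}
Step 15: signal(T1) -> count=0 queue=[] holders={T2,T4,T5}
Step 16: signal(T5) -> count=1 queue=[] holders={T2,T4}
Step 17: wait(T5) -> count=0 queue=[] holders={T2,T4,T5}
Step 18: wait(T3) -> count=0 queue=[T3] holders={T2,T4,T5}
Step 19: signal(T2) -> count=0 queue=[] holders={T3,T4,T5}
Final holders: {T3,T4,T5} -> T1 not in holders

Answer: no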